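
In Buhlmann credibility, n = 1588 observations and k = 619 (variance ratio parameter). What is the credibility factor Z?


Z = n / (n + k)
= 1588 / (1588 + 619)
= 1588 / 2207
= 0.7195


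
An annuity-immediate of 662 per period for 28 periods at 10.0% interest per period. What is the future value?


FV = PMT * ((1+i)^n - 1) / i
= 662 * ((1.1)^28 - 1) / 0.1
= 662 * (14.420994 - 1) / 0.1
= 88846.9777


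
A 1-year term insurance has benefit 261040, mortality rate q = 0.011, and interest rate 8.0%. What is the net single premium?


NSP = benefit * q * v
v = 1/(1+i) = 0.925926
NSP = 261040 * 0.011 * 0.925926
= 2658.7407


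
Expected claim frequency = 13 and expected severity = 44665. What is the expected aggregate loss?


E[S] = E[N] * E[X]
= 13 * 44665
= 580645


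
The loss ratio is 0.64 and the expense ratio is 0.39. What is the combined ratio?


Combined ratio = loss ratio + expense ratio
= 0.64 + 0.39
= 1.03


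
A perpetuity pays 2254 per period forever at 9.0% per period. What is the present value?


PV = PMT / i
= 2254 / 0.09
= 25044.4444


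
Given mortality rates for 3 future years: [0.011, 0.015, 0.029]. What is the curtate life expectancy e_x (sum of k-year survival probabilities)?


e_x = sum_{k=1}^{n} k_p_x
k_p_x values:
  1_p_x = 0.989
  2_p_x = 0.974165
  3_p_x = 0.945914
e_x = 2.9091


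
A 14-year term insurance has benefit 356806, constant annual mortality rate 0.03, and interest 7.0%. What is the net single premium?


NSP = benefit * sum_{k=0}^{n-1} k_p_x * q * v^(k+1)
With constant q=0.03, v=0.934579
Sum = 0.224046
NSP = 356806 * 0.224046
= 79940.8325


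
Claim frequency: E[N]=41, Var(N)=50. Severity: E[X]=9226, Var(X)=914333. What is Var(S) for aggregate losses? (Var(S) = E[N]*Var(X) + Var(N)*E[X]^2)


Var(S) = E[N]*Var(X) + Var(N)*E[X]^2
= 41*914333 + 50*9226^2
= 37487653 + 4255953800
= 4.2934e+09


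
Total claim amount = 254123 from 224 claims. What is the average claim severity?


severity = total / number
= 254123 / 224
= 1134.4777


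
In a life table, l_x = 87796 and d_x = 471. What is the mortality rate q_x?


q_x = d_x / l_x
= 471 / 87796
= 0.0054


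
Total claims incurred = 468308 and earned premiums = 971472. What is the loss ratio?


Loss ratio = claims / premiums
= 468308 / 971472
= 0.4821


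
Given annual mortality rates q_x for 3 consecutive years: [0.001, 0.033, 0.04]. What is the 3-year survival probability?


p_k = 1 - q_k for each year
Survival = product of (1 - q_k)
= 0.999 * 0.967 * 0.96
= 0.9274


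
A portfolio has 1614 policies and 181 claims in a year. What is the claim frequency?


frequency = claims / policies
= 181 / 1614
= 0.1121


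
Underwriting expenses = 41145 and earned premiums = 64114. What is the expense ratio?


Expense ratio = expenses / premiums
= 41145 / 64114
= 0.6417


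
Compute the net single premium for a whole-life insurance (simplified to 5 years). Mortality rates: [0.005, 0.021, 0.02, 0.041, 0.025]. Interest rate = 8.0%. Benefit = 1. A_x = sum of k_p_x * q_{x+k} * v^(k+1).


v = 0.925926
Year 0: k_p_x=1.0, q=0.005, term=0.00463
Year 1: k_p_x=0.995, q=0.021, term=0.017914
Year 2: k_p_x=0.974105, q=0.02, term=0.015466
Year 3: k_p_x=0.954623, q=0.041, term=0.028769
Year 4: k_p_x=0.915483, q=0.025, term=0.015577
A_x = 0.0824


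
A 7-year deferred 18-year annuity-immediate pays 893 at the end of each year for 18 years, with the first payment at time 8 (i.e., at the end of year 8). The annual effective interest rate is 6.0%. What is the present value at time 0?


PV at time 7 of the 18-year annuity-immediate:
a_n = 893 * (1-(1+0.06)^(-18))/0.06 = 9669.0499
Discount back 7 years to time 0:
PV = 9669.0499 * (1+0.06)^(-7)
= 9669.0499 * 0.665057
= 6430.4704


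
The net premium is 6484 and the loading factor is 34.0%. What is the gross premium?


Gross = net * (1 + loading)
= 6484 * (1 + 0.34)
= 6484 * 1.34
= 8688.56


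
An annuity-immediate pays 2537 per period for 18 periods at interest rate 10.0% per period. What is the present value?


PV = PMT * (1 - (1+i)^(-n)) / i
= 2537 * (1 - (1+0.1)^(-18)) / 0.1
= 2537 * (1 - 0.179859) / 0.1
= 2537 * 8.201412
= 20806.9825


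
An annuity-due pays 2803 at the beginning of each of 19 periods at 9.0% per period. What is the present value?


PV_due = PMT * (1-(1+i)^(-n))/i * (1+i)
PV_immediate = 25087.1717
PV_due = 25087.1717 * 1.09
= 27345.0172


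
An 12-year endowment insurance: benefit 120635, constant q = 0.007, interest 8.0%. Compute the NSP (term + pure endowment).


Term component = 6163.3714
Pure endowment = 12_p_x * v^12 * benefit = 0.91916 * 0.397114 * 120635 = 44033.0983
NSP = 50196.4697


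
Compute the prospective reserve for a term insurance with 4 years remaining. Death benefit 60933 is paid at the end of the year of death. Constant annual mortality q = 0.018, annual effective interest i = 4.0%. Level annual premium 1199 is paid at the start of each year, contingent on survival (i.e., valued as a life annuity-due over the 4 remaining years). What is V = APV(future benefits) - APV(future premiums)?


v = 1/(1+i) = 0.961538
APV(future benefits) per unit = sum_{k=0}^{3} k_p_x * q * v^(k+1) = 0.063652
APV(future benefits) = 60933 * 0.063652 = 3878.4872
Life annuity-due factor ä_{x:4} = sum_{k=0}^{3} k_p_x * v^k = 3.677652
APV(future premiums) = 1199 * 3.677652 = 4409.5047
V = 3878.4872 - 4409.5047
= -531.0176


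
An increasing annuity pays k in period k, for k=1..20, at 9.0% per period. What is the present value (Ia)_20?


(Ia)_n = sum_{k=1}^{n} k * v^k, v = 1/(1+i)
v = 0.917431
Sum computed term by term:
(Ia)_20 = 70.9055


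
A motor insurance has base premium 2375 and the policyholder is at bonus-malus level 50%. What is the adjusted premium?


adjusted = base * BM_level / 100
= 2375 * 50 / 100
= 2375 * 0.5
= 1187.5


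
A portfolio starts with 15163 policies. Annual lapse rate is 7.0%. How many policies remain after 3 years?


remaining = initial * (1 - lapse)^years
= 15163 * (1 - 0.07)^3
= 15163 * 0.804357
= 12196.4652


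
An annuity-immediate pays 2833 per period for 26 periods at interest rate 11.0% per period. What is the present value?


PV = PMT * (1 - (1+i)^(-n)) / i
= 2833 * (1 - (1+0.11)^(-26)) / 0.11
= 2833 * (1 - 0.066314) / 0.11
= 2833 * 8.488058
= 24046.669


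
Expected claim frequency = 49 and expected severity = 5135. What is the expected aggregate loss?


E[S] = E[N] * E[X]
= 49 * 5135
= 251615


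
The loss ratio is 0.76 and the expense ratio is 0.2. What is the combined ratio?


Combined ratio = loss ratio + expense ratio
= 0.76 + 0.2
= 0.96


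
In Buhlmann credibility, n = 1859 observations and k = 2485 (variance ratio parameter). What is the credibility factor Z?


Z = n / (n + k)
= 1859 / (1859 + 2485)
= 1859 / 4344
= 0.4279


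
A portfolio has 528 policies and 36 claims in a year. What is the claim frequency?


frequency = claims / policies
= 36 / 528
= 0.0682


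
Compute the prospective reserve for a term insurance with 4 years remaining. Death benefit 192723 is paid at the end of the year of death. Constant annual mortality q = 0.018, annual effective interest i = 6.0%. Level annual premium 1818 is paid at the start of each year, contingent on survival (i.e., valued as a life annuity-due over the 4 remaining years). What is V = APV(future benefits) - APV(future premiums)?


v = 1/(1+i) = 0.943396
APV(future benefits) per unit = sum_{k=0}^{3} k_p_x * q * v^(k+1) = 0.060788
APV(future benefits) = 192723 * 0.060788 = 11715.2892
Life annuity-due factor ä_{x:4} = sum_{k=0}^{3} k_p_x * v^k = 3.579751
APV(future premiums) = 1818 * 3.579751 = 6507.9875
V = 11715.2892 - 6507.9875
= 5207.3018


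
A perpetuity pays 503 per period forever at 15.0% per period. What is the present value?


PV = PMT / i
= 503 / 0.15
= 3353.3333


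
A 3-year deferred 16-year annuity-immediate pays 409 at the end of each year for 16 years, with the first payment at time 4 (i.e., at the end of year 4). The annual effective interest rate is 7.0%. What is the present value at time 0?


PV at time 3 of the 16-year annuity-immediate:
a_n = 409 * (1-(1+0.07)^(-16))/0.07 = 3863.6793
Discount back 3 years to time 0:
PV = 3863.6793 * (1+0.07)^(-3)
= 3863.6793 * 0.816298
= 3153.9132


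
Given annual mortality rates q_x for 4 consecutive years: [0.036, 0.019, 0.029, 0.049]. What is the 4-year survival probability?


p_k = 1 - q_k for each year
Survival = product of (1 - q_k)
= 0.964 * 0.981 * 0.971 * 0.951
= 0.8733


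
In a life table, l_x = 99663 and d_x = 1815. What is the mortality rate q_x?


q_x = d_x / l_x
= 1815 / 99663
= 0.0182


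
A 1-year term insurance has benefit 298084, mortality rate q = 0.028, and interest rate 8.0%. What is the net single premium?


NSP = benefit * q * v
v = 1/(1+i) = 0.925926
NSP = 298084 * 0.028 * 0.925926
= 7728.1037


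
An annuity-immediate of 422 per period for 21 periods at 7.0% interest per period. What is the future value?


FV = PMT * ((1+i)^n - 1) / i
= 422 * ((1.07)^21 - 1) / 0.07
= 422 * (4.140562 - 1) / 0.07
= 18933.1046


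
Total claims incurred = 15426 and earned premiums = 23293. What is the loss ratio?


Loss ratio = claims / premiums
= 15426 / 23293
= 0.6623


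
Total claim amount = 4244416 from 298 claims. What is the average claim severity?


severity = total / number
= 4244416 / 298
= 14243.0067


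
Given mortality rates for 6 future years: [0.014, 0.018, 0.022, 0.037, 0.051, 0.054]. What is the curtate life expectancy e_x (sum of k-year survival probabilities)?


e_x = sum_{k=1}^{n} k_p_x
k_p_x values:
  1_p_x = 0.986
  2_p_x = 0.968252
  3_p_x = 0.94695
  4_p_x = 0.911913
  5_p_x = 0.865406
  6_p_x = 0.818674
e_x = 5.4972


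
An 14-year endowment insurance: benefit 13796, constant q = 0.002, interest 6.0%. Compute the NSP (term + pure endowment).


Term component = 253.6345
Pure endowment = 14_p_x * v^14 * benefit = 0.972361 * 0.442301 * 13796 = 5933.332
NSP = 6186.9665


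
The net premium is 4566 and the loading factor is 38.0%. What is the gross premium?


Gross = net * (1 + loading)
= 4566 * (1 + 0.38)
= 4566 * 1.38
= 6301.08


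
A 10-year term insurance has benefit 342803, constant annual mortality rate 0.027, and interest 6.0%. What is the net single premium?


NSP = benefit * sum_{k=0}^{n-1} k_p_x * q * v^(k+1)
With constant q=0.027, v=0.943396
Sum = 0.178545
NSP = 342803 * 0.178545
= 61205.822


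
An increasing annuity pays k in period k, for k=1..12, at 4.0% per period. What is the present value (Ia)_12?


(Ia)_n = sum_{k=1}^{n} k * v^k, v = 1/(1+i)
v = 0.961538
Sum computed term by term:
(Ia)_12 = 56.6328


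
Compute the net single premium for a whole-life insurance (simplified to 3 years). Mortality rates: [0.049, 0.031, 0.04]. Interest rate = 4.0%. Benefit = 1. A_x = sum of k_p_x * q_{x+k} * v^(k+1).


v = 0.961538
Year 0: k_p_x=1.0, q=0.049, term=0.047115
Year 1: k_p_x=0.951, q=0.031, term=0.027257
Year 2: k_p_x=0.921519, q=0.04, term=0.032769
A_x = 0.1071


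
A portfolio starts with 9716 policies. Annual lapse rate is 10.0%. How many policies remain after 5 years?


remaining = initial * (1 - lapse)^years
= 9716 * (1 - 0.1)^5
= 9716 * 0.59049
= 5737.2008


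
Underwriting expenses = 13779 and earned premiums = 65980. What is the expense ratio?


Expense ratio = expenses / premiums
= 13779 / 65980
= 0.2088


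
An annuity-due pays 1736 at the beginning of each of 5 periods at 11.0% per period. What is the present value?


PV_due = PMT * (1-(1+i)^(-n))/i * (1+i)
PV_immediate = 6416.0772
PV_due = 6416.0772 * 1.11
= 7121.8457


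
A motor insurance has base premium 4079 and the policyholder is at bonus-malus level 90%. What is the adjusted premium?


adjusted = base * BM_level / 100
= 4079 * 90 / 100
= 4079 * 0.9
= 3671.1


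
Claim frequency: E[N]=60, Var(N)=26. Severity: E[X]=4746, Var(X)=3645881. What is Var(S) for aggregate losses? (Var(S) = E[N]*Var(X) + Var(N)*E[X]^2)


Var(S) = E[N]*Var(X) + Var(N)*E[X]^2
= 60*3645881 + 26*4746^2
= 218752860 + 585637416
= 8.0439e+08


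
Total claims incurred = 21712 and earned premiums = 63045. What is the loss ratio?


Loss ratio = claims / premiums
= 21712 / 63045
= 0.3444


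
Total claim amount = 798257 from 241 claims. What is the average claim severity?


severity = total / number
= 798257 / 241
= 3312.2697


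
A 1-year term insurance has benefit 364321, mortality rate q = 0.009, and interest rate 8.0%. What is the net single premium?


NSP = benefit * q * v
v = 1/(1+i) = 0.925926
NSP = 364321 * 0.009 * 0.925926
= 3036.0083


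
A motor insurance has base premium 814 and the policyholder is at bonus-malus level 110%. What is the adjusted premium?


adjusted = base * BM_level / 100
= 814 * 110 / 100
= 814 * 1.1
= 895.4


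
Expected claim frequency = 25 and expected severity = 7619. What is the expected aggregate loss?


E[S] = E[N] * E[X]
= 25 * 7619
= 190475


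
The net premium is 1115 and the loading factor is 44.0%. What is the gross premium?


Gross = net * (1 + loading)
= 1115 * (1 + 0.44)
= 1115 * 1.44
= 1605.6


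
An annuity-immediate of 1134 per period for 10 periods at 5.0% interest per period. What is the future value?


FV = PMT * ((1+i)^n - 1) / i
= 1134 * ((1.05)^10 - 1) / 0.05
= 1134 * (1.628895 - 1) / 0.05
= 14263.3301


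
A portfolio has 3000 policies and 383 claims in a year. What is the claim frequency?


frequency = claims / policies
= 383 / 3000
= 0.1277


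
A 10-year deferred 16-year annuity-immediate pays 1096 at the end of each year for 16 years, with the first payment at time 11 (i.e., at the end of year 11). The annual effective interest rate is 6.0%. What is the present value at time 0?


PV at time 10 of the 16-year annuity-immediate:
a_n = 1096 * (1-(1+0.06)^(-16))/0.06 = 11076.0612
Discount back 10 years to time 0:
PV = 11076.0612 * (1+0.06)^(-10)
= 11076.0612 * 0.558395
= 6184.8147


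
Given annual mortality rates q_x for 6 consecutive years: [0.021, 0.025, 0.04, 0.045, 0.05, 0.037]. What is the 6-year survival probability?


p_k = 1 - q_k for each year
Survival = product of (1 - q_k)
= 0.979 * 0.975 * 0.96 * 0.955 * 0.95 * 0.963
= 0.8006


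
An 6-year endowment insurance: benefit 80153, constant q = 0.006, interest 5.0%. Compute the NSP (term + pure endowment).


Term component = 2406.725
Pure endowment = 6_p_x * v^6 * benefit = 0.964536 * 0.746215 * 80153 = 57690.2331
NSP = 60096.9581


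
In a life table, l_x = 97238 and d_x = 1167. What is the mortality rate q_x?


q_x = d_x / l_x
= 1167 / 97238
= 0.012


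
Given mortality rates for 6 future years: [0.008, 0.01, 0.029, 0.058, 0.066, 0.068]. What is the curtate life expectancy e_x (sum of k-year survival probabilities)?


e_x = sum_{k=1}^{n} k_p_x
k_p_x values:
  1_p_x = 0.992
  2_p_x = 0.98208
  3_p_x = 0.9536
  4_p_x = 0.898291
  5_p_x = 0.839004
  6_p_x = 0.781951
e_x = 5.4469


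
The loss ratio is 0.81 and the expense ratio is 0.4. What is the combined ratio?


Combined ratio = loss ratio + expense ratio
= 0.81 + 0.4
= 1.21


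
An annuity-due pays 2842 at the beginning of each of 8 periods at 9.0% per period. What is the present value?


PV_due = PMT * (1-(1+i)^(-n))/i * (1+i)
PV_immediate = 15729.9559
PV_due = 15729.9559 * 1.09
= 17145.652


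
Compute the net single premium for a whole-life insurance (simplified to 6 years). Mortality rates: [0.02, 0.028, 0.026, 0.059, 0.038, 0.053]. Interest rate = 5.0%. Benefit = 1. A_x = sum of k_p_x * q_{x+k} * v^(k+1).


v = 0.952381
Year 0: k_p_x=1.0, q=0.02, term=0.019048
Year 1: k_p_x=0.98, q=0.028, term=0.024889
Year 2: k_p_x=0.95256, q=0.026, term=0.021394
Year 3: k_p_x=0.927793, q=0.059, term=0.045035
Year 4: k_p_x=0.873054, q=0.038, term=0.025994
Year 5: k_p_x=0.839878, q=0.053, term=0.033217
A_x = 0.1696


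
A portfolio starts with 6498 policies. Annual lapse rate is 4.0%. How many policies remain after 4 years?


remaining = initial * (1 - lapse)^years
= 6498 * (1 - 0.04)^4
= 6498 * 0.849347
= 5519.0539


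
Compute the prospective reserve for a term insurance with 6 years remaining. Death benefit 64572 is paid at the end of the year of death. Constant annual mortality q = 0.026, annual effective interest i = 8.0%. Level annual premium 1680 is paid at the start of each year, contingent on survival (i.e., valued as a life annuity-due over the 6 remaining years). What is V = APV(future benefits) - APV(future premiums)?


v = 1/(1+i) = 0.925926
APV(future benefits) per unit = sum_{k=0}^{5} k_p_x * q * v^(k+1) = 0.113312
APV(future benefits) = 64572 * 0.113312 = 7316.7801
Life annuity-due factor ä_{x:6} = sum_{k=0}^{5} k_p_x * v^k = 4.706805
APV(future premiums) = 1680 * 4.706805 = 7907.4318
V = 7316.7801 - 7907.4318
= -590.6517


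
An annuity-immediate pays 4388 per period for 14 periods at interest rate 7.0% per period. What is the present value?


PV = PMT * (1 - (1+i)^(-n)) / i
= 4388 * (1 - (1+0.07)^(-14)) / 0.07
= 4388 * (1 - 0.387817) / 0.07
= 4388 * 8.745468
= 38375.1135


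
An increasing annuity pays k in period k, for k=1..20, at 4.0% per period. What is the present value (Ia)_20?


(Ia)_n = sum_{k=1}^{n} k * v^k, v = 1/(1+i)
v = 0.961538
Sum computed term by term:
(Ia)_20 = 125.155


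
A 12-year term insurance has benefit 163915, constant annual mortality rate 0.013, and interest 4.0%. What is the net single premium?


NSP = benefit * sum_{k=0}^{n-1} k_p_x * q * v^(k+1)
With constant q=0.013, v=0.961538
Sum = 0.114343
NSP = 163915 * 0.114343
= 18742.4911


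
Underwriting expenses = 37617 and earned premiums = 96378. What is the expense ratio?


Expense ratio = expenses / premiums
= 37617 / 96378
= 0.3903


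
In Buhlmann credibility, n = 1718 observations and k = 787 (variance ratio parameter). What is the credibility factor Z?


Z = n / (n + k)
= 1718 / (1718 + 787)
= 1718 / 2505
= 0.6858


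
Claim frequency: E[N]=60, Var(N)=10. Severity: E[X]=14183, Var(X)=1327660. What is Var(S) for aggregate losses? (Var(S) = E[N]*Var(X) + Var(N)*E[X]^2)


Var(S) = E[N]*Var(X) + Var(N)*E[X]^2
= 60*1327660 + 10*14183^2
= 79659600 + 2011574890
= 2.0912e+09


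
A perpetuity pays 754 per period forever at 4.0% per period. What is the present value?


PV = PMT / i
= 754 / 0.04
= 18850.0


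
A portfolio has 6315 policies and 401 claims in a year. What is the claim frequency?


frequency = claims / policies
= 401 / 6315
= 0.0635


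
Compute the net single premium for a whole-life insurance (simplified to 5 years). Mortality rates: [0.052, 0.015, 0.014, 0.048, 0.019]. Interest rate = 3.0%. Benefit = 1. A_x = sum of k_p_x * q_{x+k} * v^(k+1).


v = 0.970874
Year 0: k_p_x=1.0, q=0.052, term=0.050485
Year 1: k_p_x=0.948, q=0.015, term=0.013404
Year 2: k_p_x=0.93378, q=0.014, term=0.011964
Year 3: k_p_x=0.920707, q=0.048, term=0.039266
Year 4: k_p_x=0.876513, q=0.019, term=0.014366
A_x = 0.1295


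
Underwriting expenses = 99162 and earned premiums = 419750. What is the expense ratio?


Expense ratio = expenses / premiums
= 99162 / 419750
= 0.2362


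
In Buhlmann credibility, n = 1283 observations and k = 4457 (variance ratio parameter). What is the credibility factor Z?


Z = n / (n + k)
= 1283 / (1283 + 4457)
= 1283 / 5740
= 0.2235


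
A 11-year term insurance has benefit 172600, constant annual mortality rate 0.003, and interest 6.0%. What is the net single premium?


NSP = benefit * sum_{k=0}^{n-1} k_p_x * q * v^(k+1)
With constant q=0.003, v=0.943396
Sum = 0.023349
NSP = 172600 * 0.023349
= 4030.1117


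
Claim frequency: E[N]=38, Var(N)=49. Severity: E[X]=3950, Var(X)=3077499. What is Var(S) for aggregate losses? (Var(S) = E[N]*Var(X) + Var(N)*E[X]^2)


Var(S) = E[N]*Var(X) + Var(N)*E[X]^2
= 38*3077499 + 49*3950^2
= 116944962 + 764522500
= 8.8147e+08


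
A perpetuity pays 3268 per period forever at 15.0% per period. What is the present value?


PV = PMT / i
= 3268 / 0.15
= 21786.6667


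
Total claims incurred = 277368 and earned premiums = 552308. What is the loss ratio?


Loss ratio = claims / premiums
= 277368 / 552308
= 0.5022


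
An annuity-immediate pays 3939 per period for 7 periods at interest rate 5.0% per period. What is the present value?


PV = PMT * (1 - (1+i)^(-n)) / i
= 3939 * (1 - (1+0.05)^(-7)) / 0.05
= 3939 * (1 - 0.710681) / 0.05
= 3939 * 5.786373
= 22792.5248


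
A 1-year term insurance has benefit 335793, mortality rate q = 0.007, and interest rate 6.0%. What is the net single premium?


NSP = benefit * q * v
v = 1/(1+i) = 0.943396
NSP = 335793 * 0.007 * 0.943396
= 2217.5009


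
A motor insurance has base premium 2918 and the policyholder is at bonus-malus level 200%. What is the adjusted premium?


adjusted = base * BM_level / 100
= 2918 * 200 / 100
= 2918 * 2.0
= 5836.0


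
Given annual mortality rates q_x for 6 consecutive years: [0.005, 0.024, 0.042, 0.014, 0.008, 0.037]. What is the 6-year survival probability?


p_k = 1 - q_k for each year
Survival = product of (1 - q_k)
= 0.995 * 0.976 * 0.958 * 0.986 * 0.992 * 0.963
= 0.8763


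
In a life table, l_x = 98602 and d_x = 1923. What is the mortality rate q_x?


q_x = d_x / l_x
= 1923 / 98602
= 0.0195


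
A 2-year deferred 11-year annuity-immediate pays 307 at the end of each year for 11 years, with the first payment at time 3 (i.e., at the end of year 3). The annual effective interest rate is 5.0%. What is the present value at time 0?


PV at time 2 of the 11-year annuity-immediate:
a_n = 307 * (1-(1+0.05)^(-11))/0.05 = 2550.0692
Discount back 2 years to time 0:
PV = 2550.0692 * (1+0.05)^(-2)
= 2550.0692 * 0.907029
= 2312.9879


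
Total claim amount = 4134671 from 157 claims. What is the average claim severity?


severity = total / number
= 4134671 / 157
= 26335.4841


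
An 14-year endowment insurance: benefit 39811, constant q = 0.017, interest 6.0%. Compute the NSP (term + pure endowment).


Term component = 5731.5054
Pure endowment = 14_p_x * v^14 * benefit = 0.786592 * 0.442301 * 39811 = 13850.6522
NSP = 19582.1575


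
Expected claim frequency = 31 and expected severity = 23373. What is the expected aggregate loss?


E[S] = E[N] * E[X]
= 31 * 23373
= 724563


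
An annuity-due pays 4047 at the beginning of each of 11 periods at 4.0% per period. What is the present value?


PV_due = PMT * (1-(1+i)^(-n))/i * (1+i)
PV_immediate = 35453.6492
PV_due = 35453.6492 * 1.04
= 36871.7952


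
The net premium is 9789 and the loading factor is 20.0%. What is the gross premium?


Gross = net * (1 + loading)
= 9789 * (1 + 0.2)
= 9789 * 1.2
= 11746.8


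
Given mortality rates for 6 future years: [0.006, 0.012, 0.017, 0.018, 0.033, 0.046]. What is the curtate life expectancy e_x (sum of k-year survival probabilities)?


e_x = sum_{k=1}^{n} k_p_x
k_p_x values:
  1_p_x = 0.994
  2_p_x = 0.982072
  3_p_x = 0.965377
  4_p_x = 0.948
  5_p_x = 0.916716
  6_p_x = 0.874547
e_x = 5.6807


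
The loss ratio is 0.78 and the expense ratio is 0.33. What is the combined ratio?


Combined ratio = loss ratio + expense ratio
= 0.78 + 0.33
= 1.11


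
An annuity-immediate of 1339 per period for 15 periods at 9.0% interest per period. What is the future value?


FV = PMT * ((1+i)^n - 1) / i
= 1339 * ((1.09)^15 - 1) / 0.09
= 1339 * (3.642482 - 1) / 0.09
= 39314.2668


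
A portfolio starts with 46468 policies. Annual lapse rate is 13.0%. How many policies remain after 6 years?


remaining = initial * (1 - lapse)^years
= 46468 * (1 - 0.13)^6
= 46468 * 0.433626
= 20149.7423


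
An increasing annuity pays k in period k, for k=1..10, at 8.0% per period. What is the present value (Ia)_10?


(Ia)_n = sum_{k=1}^{n} k * v^k, v = 1/(1+i)
v = 0.925926
Sum computed term by term:
(Ia)_10 = 32.6869


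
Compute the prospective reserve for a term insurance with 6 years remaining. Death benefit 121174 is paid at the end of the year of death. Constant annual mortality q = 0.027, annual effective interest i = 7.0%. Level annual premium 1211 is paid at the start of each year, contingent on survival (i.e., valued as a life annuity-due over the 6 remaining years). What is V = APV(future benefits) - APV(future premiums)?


v = 1/(1+i) = 0.934579
APV(future benefits) per unit = sum_{k=0}^{5} k_p_x * q * v^(k+1) = 0.120964
APV(future benefits) = 121174 * 0.120964 = 14657.7407
Life annuity-due factor ä_{x:6} = sum_{k=0}^{5} k_p_x * v^k = 4.793775
APV(future premiums) = 1211 * 4.793775 = 5805.261
V = 14657.7407 - 5805.261
= 8852.4797


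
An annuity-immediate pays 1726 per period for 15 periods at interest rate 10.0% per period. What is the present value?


PV = PMT * (1 - (1+i)^(-n)) / i
= 1726 * (1 - (1+0.1)^(-15)) / 0.1
= 1726 * (1 - 0.239392) / 0.1
= 1726 * 7.60608
= 13128.0932


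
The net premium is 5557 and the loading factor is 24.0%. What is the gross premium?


Gross = net * (1 + loading)
= 5557 * (1 + 0.24)
= 5557 * 1.24
= 6890.68


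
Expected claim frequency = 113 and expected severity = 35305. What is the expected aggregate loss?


E[S] = E[N] * E[X]
= 113 * 35305
= 3.9895e+06


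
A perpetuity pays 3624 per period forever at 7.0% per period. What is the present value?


PV = PMT / i
= 3624 / 0.07
= 51771.4286


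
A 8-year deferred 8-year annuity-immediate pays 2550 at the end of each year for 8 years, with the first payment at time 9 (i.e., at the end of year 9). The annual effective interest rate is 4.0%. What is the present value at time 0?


PV at time 8 of the 8-year annuity-immediate:
a_n = 2550 * (1-(1+0.04)^(-8))/0.04 = 17168.4994
Discount back 8 years to time 0:
PV = 17168.4994 * (1+0.04)^(-8)
= 17168.4994 * 0.73069
= 12544.8544


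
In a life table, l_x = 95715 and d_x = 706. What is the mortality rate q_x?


q_x = d_x / l_x
= 706 / 95715
= 0.0074


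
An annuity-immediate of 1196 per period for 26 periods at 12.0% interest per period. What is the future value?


FV = PMT * ((1+i)^n - 1) / i
= 1196 * ((1.12)^26 - 1) / 0.12
= 1196 * (19.040072 - 1) / 0.12
= 179799.3856


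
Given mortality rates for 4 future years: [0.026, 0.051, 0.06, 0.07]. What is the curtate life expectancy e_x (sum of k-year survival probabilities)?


e_x = sum_{k=1}^{n} k_p_x
k_p_x values:
  1_p_x = 0.974
  2_p_x = 0.924326
  3_p_x = 0.868866
  4_p_x = 0.808046
e_x = 3.5752


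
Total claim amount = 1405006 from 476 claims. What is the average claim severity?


severity = total / number
= 1405006 / 476
= 2951.6933


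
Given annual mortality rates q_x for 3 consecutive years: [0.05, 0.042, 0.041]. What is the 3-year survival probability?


p_k = 1 - q_k for each year
Survival = product of (1 - q_k)
= 0.95 * 0.958 * 0.959
= 0.8728


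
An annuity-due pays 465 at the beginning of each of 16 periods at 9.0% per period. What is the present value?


PV_due = PMT * (1-(1+i)^(-n))/i * (1+i)
PV_immediate = 3865.3396
PV_due = 3865.3396 * 1.09
= 4213.2201


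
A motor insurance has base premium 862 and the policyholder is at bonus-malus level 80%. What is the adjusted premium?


adjusted = base * BM_level / 100
= 862 * 80 / 100
= 862 * 0.8
= 689.6


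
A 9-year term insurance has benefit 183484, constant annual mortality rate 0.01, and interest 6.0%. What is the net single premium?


NSP = benefit * sum_{k=0}^{n-1} k_p_x * q * v^(k+1)
With constant q=0.01, v=0.943396
Sum = 0.065613
NSP = 183484 * 0.065613
= 12038.9238


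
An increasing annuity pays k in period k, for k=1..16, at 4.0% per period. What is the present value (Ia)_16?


(Ia)_n = sum_{k=1}^{n} k * v^k, v = 1/(1+i)
v = 0.961538
Sum computed term by term:
(Ia)_16 = 89.3964


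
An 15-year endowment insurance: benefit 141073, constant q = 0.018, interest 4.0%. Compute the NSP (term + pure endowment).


Term component = 25268.9647
Pure endowment = 15_p_x * v^15 * benefit = 0.761504 * 0.555265 * 141073 = 59650.7803
NSP = 84919.7451


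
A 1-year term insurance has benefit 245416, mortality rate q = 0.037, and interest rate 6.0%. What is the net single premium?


NSP = benefit * q * v
v = 1/(1+i) = 0.943396
NSP = 245416 * 0.037 * 0.943396
= 8566.4075


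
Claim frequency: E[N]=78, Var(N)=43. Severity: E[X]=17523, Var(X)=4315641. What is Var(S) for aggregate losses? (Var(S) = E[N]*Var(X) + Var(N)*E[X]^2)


Var(S) = E[N]*Var(X) + Var(N)*E[X]^2
= 78*4315641 + 43*17523^2
= 336619998 + 13203387747
= 1.3540e+10


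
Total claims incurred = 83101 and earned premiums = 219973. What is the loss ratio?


Loss ratio = claims / premiums
= 83101 / 219973
= 0.3778


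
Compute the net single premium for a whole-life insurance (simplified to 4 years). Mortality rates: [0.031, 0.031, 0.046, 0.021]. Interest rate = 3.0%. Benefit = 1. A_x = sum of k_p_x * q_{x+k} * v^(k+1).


v = 0.970874
Year 0: k_p_x=1.0, q=0.031, term=0.030097
Year 1: k_p_x=0.969, q=0.031, term=0.028315
Year 2: k_p_x=0.938961, q=0.046, term=0.039527
Year 3: k_p_x=0.895769, q=0.021, term=0.016713
A_x = 0.1147


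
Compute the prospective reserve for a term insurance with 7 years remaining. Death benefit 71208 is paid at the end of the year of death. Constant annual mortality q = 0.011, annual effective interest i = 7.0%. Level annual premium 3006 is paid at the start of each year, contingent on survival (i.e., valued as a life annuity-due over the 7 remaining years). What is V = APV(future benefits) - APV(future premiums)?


v = 1/(1+i) = 0.934579
APV(future benefits) per unit = sum_{k=0}^{6} k_p_x * q * v^(k+1) = 0.057532
APV(future benefits) = 71208 * 0.057532 = 4096.773
Life annuity-due factor ä_{x:7} = sum_{k=0}^{6} k_p_x * v^k = 5.596341
APV(future premiums) = 3006 * 5.596341 = 16822.6023
V = 4096.773 - 16822.6023
= -12725.8293


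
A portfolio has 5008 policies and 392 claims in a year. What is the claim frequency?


frequency = claims / policies
= 392 / 5008
= 0.0783


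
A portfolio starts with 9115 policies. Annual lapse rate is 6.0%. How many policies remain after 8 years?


remaining = initial * (1 - lapse)^years
= 9115 * (1 - 0.06)^8
= 9115 * 0.609569
= 5556.2209


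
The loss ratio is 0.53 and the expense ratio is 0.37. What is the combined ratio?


Combined ratio = loss ratio + expense ratio
= 0.53 + 0.37
= 0.9


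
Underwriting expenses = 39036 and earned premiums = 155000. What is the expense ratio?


Expense ratio = expenses / premiums
= 39036 / 155000
= 0.2518


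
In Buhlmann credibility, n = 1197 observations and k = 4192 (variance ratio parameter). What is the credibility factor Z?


Z = n / (n + k)
= 1197 / (1197 + 4192)
= 1197 / 5389
= 0.2221


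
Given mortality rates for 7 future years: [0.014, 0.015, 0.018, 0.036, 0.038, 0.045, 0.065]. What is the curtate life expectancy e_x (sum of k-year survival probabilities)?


e_x = sum_{k=1}^{n} k_p_x
k_p_x values:
  1_p_x = 0.986
  2_p_x = 0.97121
  3_p_x = 0.953728
  4_p_x = 0.919394
  5_p_x = 0.884457
  6_p_x = 0.844656
  7_p_x = 0.789754
e_x = 6.3492


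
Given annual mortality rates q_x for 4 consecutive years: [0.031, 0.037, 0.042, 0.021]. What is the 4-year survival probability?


p_k = 1 - q_k for each year
Survival = product of (1 - q_k)
= 0.969 * 0.963 * 0.958 * 0.979
= 0.8752


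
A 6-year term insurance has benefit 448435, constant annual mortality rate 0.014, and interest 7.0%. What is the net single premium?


NSP = benefit * sum_{k=0}^{n-1} k_p_x * q * v^(k+1)
With constant q=0.014, v=0.934579
Sum = 0.064618
NSP = 448435 * 0.064618
= 28976.9477


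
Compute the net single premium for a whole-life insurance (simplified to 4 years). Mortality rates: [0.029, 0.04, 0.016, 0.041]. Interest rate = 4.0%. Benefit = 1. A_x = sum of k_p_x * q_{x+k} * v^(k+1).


v = 0.961538
Year 0: k_p_x=1.0, q=0.029, term=0.027885
Year 1: k_p_x=0.971, q=0.04, term=0.03591
Year 2: k_p_x=0.93216, q=0.016, term=0.013259
Year 3: k_p_x=0.917245, q=0.041, term=0.032147
A_x = 0.1092


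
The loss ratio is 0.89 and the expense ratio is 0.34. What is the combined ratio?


Combined ratio = loss ratio + expense ratio
= 0.89 + 0.34
= 1.23


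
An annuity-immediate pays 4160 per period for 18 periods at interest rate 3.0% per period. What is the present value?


PV = PMT * (1 - (1+i)^(-n)) / i
= 4160 * (1 - (1+0.03)^(-18)) / 0.03
= 4160 * (1 - 0.587395) / 0.03
= 4160 * 13.753513
= 57214.6144


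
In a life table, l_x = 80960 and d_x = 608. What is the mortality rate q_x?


q_x = d_x / l_x
= 608 / 80960
= 0.0075


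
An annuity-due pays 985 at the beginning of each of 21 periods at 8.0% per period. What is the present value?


PV_due = PMT * (1-(1+i)^(-n))/i * (1+i)
PV_immediate = 9866.5511
PV_due = 9866.5511 * 1.08
= 10655.8752


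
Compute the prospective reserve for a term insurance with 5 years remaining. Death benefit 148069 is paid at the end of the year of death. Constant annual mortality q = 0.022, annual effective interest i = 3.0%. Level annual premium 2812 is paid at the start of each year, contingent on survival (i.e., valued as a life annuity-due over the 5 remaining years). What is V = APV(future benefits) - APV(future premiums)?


v = 1/(1+i) = 0.970874
APV(future benefits) per unit = sum_{k=0}^{4} k_p_x * q * v^(k+1) = 0.096544
APV(future benefits) = 148069 * 0.096544 = 14295.1166
Life annuity-due factor ä_{x:5} = sum_{k=0}^{4} k_p_x * v^k = 4.519997
APV(future premiums) = 2812 * 4.519997 = 12710.2303
V = 14295.1166 - 12710.2303
= 1584.8863


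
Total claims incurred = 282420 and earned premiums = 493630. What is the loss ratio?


Loss ratio = claims / premiums
= 282420 / 493630
= 0.5721


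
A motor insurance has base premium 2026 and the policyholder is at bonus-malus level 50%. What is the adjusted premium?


adjusted = base * BM_level / 100
= 2026 * 50 / 100
= 2026 * 0.5
= 1013.0


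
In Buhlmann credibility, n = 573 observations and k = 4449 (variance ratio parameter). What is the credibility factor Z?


Z = n / (n + k)
= 573 / (573 + 4449)
= 573 / 5022
= 0.1141


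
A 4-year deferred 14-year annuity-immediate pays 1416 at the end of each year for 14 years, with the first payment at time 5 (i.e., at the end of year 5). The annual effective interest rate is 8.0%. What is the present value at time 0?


PV at time 4 of the 14-year annuity-immediate:
a_n = 1416 * (1-(1+0.08)^(-14))/0.08 = 11673.8396
Discount back 4 years to time 0:
PV = 11673.8396 * (1+0.08)^(-4)
= 11673.8396 * 0.73503
= 8580.6206


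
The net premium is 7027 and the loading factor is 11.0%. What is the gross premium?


Gross = net * (1 + loading)
= 7027 * (1 + 0.11)
= 7027 * 1.11
= 7799.97


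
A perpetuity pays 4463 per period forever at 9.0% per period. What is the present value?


PV = PMT / i
= 4463 / 0.09
= 49588.8889


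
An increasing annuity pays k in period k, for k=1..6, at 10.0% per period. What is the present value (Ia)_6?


(Ia)_n = sum_{k=1}^{n} k * v^k, v = 1/(1+i)
v = 0.909091
Sum computed term by term:
(Ia)_6 = 14.0394


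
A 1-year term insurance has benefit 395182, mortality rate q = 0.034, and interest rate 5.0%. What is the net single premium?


NSP = benefit * q * v
v = 1/(1+i) = 0.952381
NSP = 395182 * 0.034 * 0.952381
= 12796.3695


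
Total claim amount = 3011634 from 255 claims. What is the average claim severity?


severity = total / number
= 3011634 / 255
= 11810.3294


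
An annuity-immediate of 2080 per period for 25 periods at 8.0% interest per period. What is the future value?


FV = PMT * ((1+i)^n - 1) / i
= 2080 * ((1.08)^25 - 1) / 0.08
= 2080 * (6.848475 - 1) / 0.08
= 152060.3551


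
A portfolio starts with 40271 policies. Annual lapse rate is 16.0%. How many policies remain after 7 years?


remaining = initial * (1 - lapse)^years
= 40271 * (1 - 0.16)^7
= 40271 * 0.29509
= 11883.5833


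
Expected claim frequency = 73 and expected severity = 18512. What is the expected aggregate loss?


E[S] = E[N] * E[X]
= 73 * 18512
= 1.3514e+06


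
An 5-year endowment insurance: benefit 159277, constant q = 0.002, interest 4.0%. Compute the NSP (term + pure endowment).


Term component = 1412.7062
Pure endowment = 5_p_x * v^5 * benefit = 0.99004 * 0.821927 * 159277 = 129610.169
NSP = 131022.8753


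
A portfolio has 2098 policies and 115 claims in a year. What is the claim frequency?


frequency = claims / policies
= 115 / 2098
= 0.0548


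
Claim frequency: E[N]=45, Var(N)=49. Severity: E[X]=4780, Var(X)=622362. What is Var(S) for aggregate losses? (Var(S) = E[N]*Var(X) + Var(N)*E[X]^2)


Var(S) = E[N]*Var(X) + Var(N)*E[X]^2
= 45*622362 + 49*4780^2
= 28006290 + 1119571600
= 1.1476e+09


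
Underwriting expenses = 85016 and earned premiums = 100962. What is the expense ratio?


Expense ratio = expenses / premiums
= 85016 / 100962
= 0.8421


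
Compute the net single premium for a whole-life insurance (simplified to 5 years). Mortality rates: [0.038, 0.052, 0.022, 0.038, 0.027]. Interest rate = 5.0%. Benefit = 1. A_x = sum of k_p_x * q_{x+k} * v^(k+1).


v = 0.952381
Year 0: k_p_x=1.0, q=0.038, term=0.03619
Year 1: k_p_x=0.962, q=0.052, term=0.045373
Year 2: k_p_x=0.911976, q=0.022, term=0.017332
Year 3: k_p_x=0.891913, q=0.038, term=0.027884
Year 4: k_p_x=0.85802, q=0.027, term=0.018152
A_x = 0.1449


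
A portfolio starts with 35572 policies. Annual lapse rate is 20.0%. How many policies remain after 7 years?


remaining = initial * (1 - lapse)^years
= 35572 * (1 - 0.2)^7
= 35572 * 0.209715
= 7459.9891


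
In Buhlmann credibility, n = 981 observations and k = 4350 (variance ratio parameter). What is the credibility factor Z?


Z = n / (n + k)
= 981 / (981 + 4350)
= 981 / 5331
= 0.184


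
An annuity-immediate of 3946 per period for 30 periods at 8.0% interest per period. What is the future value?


FV = PMT * ((1+i)^n - 1) / i
= 3946 * ((1.08)^30 - 1) / 0.08
= 3946 * (10.062657 - 1) / 0.08
= 447015.5511


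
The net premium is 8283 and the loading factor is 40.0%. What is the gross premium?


Gross = net * (1 + loading)
= 8283 * (1 + 0.4)
= 8283 * 1.4
= 11596.2


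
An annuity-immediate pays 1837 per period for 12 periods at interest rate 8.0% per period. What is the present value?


PV = PMT * (1 - (1+i)^(-n)) / i
= 1837 * (1 - (1+0.08)^(-12)) / 0.08
= 1837 * (1 - 0.397114) / 0.08
= 1837 * 7.536078
= 13843.7753


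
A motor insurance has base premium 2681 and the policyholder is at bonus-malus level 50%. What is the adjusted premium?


adjusted = base * BM_level / 100
= 2681 * 50 / 100
= 2681 * 0.5
= 1340.5


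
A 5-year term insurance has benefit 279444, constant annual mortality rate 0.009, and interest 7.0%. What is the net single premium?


NSP = benefit * sum_{k=0}^{n-1} k_p_x * q * v^(k+1)
With constant q=0.009, v=0.934579
Sum = 0.036288
NSP = 279444 * 0.036288
= 10140.3956


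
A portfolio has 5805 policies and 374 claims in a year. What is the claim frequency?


frequency = claims / policies
= 374 / 5805
= 0.0644


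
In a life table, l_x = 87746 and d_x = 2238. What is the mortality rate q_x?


q_x = d_x / l_x
= 2238 / 87746
= 0.0255


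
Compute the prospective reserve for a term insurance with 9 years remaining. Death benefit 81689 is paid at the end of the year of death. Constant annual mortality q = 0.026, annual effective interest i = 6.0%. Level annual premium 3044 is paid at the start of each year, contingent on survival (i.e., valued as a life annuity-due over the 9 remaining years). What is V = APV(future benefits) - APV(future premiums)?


v = 1/(1+i) = 0.943396
APV(future benefits) per unit = sum_{k=0}^{8} k_p_x * q * v^(k+1) = 0.161152
APV(future benefits) = 81689 * 0.161152 = 13164.3646
Life annuity-due factor ä_{x:9} = sum_{k=0}^{8} k_p_x * v^k = 6.570053
APV(future premiums) = 3044 * 6.570053 = 19999.2398
V = 13164.3646 - 19999.2398
= -6834.8752
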